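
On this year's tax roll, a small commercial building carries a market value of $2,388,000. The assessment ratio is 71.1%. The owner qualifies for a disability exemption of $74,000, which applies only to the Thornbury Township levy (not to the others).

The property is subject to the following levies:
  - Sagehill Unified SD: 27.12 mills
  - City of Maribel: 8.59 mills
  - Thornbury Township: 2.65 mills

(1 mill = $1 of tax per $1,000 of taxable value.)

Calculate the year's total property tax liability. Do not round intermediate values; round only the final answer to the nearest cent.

Assessed value = $2,388,000 × 0.711 = $1,697,868
Sagehill Unified SD: $1,697,868 × 0.02712 = $46,046.18016
City of Maribel: $1,697,868 × 0.00859 = $14,584.68612
Thornbury Township: ($1,697,868 − $74,000) × 0.00265 = $1,623,868 × 0.00265 = $4,303.2502
Total = $64,934.11648

$64,934.12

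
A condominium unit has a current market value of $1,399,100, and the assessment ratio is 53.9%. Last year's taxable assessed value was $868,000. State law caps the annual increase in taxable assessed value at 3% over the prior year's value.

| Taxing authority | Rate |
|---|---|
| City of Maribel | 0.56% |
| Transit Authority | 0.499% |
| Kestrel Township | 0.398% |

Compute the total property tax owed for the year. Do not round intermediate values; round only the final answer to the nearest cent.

$10,987.45

Uncapped assessed value = $1,399,100 × 0.539 = $754,114.9
Cap limit = $868,000 × 1.03 = $894,040
Taxable assessed value = min($754,114.9, $894,040) = $754,114.9 (cap does not bind)
City of Maribel: $754,114.9 × 0.0056 = $4,223.04344
Transit Authority: $754,114.9 × 0.00499 = $3,763.033351
Kestrel Township: $754,114.9 × 0.00398 = $3,001.377302
Total = $10,987.454093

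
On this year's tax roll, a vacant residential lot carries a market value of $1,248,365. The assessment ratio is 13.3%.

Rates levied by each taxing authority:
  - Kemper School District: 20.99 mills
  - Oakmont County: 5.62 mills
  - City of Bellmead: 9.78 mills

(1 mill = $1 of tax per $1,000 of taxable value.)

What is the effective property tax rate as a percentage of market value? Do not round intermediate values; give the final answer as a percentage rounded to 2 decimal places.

0.48%

Assessed value = $1,248,365 × 0.133 = $166,032.545
Kemper School District: $166,032.545 × 0.02099 = $3,485.02311955
Oakmont County: $166,032.545 × 0.00562 = $933.1029029
City of Bellmead: $166,032.545 × 0.00978 = $1,623.7982901
Total tax = $6,041.92431255
Effective rate = $6,041.92431255 ÷ $1,248,365 = 0.48% of market value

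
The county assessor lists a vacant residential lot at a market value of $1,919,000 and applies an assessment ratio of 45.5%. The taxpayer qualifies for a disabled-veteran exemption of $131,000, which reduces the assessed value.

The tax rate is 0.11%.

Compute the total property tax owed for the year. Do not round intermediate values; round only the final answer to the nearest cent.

$816.36

Assessed value = $1,919,000 × 0.455 = $873,145
Taxable value = $873,145 − $131,000 = $742,145
Tax = $742,145 × 0.0011 = $816.3595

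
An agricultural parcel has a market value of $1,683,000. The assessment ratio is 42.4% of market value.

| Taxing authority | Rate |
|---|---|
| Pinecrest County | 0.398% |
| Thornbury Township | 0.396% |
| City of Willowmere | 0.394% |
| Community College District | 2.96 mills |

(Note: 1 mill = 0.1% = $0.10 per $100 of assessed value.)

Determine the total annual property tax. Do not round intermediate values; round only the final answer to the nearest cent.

$10,589.71

Assessed value = $1,683,000 × 0.424 = $713,592
Pinecrest County: $713,592 × 0.00398 = $2,840.09616
Thornbury Township: $713,592 × 0.00396 = $2,825.82432
City of Willowmere: $713,592 × 0.00394 = $2,811.55248
Community College District: $713,592 × 0.00296 = $2,112.23232
Total = $10,589.70528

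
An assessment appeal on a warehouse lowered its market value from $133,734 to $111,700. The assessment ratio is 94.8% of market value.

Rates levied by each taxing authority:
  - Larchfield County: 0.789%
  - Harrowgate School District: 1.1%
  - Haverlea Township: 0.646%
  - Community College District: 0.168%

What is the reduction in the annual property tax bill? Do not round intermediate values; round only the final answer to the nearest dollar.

$565

Old assessed value = $133,734 × 0.948 = $126,779.832
New assessed value = $111,700 × 0.948 = $105,891.6
Combined rate = 0.00789 + 0.011 + 0.00646 + 0.00168 = 0.02703
Old tax = $126,779.832 × 0.02703 = $3,426.85885896
New tax = $105,891.6 × 0.02703 = $2,862.249948
Reduction = $3,426.85885896 − $2,862.249948 = $564.60891096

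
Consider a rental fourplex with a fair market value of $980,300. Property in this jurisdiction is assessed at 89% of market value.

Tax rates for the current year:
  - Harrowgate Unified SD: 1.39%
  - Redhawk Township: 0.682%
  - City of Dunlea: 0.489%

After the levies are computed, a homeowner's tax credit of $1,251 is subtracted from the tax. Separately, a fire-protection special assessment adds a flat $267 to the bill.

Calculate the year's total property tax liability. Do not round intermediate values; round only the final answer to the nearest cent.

Assessed value = $980,300 × 0.89 = $872,467
Harrowgate Unified SD: $872,467 × 0.0139 = $12,127.2913
Redhawk Township: $872,467 × 0.00682 = $5,950.22494
City of Dunlea: $872,467 × 0.00489 = $4,266.36363
Levies subtotal = $22,343.87987
After credit = $22,343.87987 − $1,251 = $21,092.87987
Total = $21,092.87987 + $267 = $21,359.87987

$21,359.88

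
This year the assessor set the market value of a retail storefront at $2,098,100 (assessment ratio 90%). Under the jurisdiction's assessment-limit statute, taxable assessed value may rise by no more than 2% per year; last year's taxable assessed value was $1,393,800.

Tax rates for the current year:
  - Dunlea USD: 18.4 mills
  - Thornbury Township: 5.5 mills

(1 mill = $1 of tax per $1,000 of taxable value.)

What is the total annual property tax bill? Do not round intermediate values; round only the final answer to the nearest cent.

$33,978.06

Uncapped assessed value = $2,098,100 × 0.9 = $1,888,290
Cap limit = $1,393,800 × 1.02 = $1,421,676
Taxable assessed value = min($1,888,290, $1,421,676) = $1,421,676 (cap binds)
Dunlea USD: $1,421,676 × 0.0184 = $26,158.8384
Thornbury Township: $1,421,676 × 0.0055 = $7,819.218
Total = $33,978.0564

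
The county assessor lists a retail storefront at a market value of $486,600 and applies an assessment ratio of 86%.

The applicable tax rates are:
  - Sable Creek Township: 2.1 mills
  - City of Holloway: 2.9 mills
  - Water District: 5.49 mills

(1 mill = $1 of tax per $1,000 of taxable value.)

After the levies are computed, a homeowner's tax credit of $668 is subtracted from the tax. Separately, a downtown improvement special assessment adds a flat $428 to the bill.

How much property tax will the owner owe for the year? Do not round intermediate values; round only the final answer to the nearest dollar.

Assessed value = $486,600 × 0.86 = $418,476
Sable Creek Township: $418,476 × 0.0021 = $878.7996
City of Holloway: $418,476 × 0.0029 = $1,213.5804
Water District: $418,476 × 0.00549 = $2,297.43324
Levies subtotal = $4,389.81324
After credit = $4,389.81324 − $668 = $3,721.81324
Total = $3,721.81324 + $428 = $4,149.81324

$4,150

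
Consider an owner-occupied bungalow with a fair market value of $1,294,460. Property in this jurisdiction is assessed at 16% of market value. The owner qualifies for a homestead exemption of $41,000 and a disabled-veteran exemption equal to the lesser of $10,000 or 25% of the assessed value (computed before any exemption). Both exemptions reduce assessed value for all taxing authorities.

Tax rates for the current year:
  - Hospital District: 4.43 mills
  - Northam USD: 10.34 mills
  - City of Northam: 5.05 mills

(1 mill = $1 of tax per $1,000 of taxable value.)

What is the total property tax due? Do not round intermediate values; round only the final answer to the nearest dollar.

Assessed value = $1,294,460 × 0.16 = $207,113.6
Disabled-veteran exemption = min($10,000, 25% × $207,113.6) = min($10,000, $51,778.4) = $10,000 (dollar cap binds)
Taxable value = $207,113.6 − $41,000 − $10,000 = $156,113.6
Hospital District: $156,113.6 × 0.00443 = $691.583248
Northam USD: $156,113.6 × 0.01034 = $1,614.214624
City of Northam: $156,113.6 × 0.00505 = $788.37368
Total = $3,094.171552

$3,094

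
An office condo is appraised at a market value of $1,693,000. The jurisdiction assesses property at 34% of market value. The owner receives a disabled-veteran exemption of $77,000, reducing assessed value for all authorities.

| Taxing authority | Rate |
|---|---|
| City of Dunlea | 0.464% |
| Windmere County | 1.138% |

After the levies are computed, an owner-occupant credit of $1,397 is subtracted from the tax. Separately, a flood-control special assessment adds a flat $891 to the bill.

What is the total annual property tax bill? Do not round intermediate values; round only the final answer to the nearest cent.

Assessed value = $1,693,000 × 0.34 = $575,620
Taxable value = $575,620 − $77,000 = $498,620
City of Dunlea: $498,620 × 0.00464 = $2,313.5968
Windmere County: $498,620 × 0.01138 = $5,674.2956
Levies subtotal = $7,987.8924
After credit = $7,987.8924 − $1,397 = $6,590.8924
Total = $6,590.8924 + $891 = $7,481.8924

$7,481.89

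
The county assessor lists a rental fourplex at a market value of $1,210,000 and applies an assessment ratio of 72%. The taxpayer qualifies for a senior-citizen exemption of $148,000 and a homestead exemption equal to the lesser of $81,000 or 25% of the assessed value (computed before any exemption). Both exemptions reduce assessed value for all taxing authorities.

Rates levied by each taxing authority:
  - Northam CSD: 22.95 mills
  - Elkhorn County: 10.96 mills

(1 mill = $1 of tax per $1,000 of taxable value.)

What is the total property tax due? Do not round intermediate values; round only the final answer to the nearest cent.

Assessed value = $1,210,000 × 0.72 = $871,200
Homestead exemption = min($81,000, 25% × $871,200) = min($81,000, $217,800) = $81,000 (dollar cap binds)
Taxable value = $871,200 − $148,000 − $81,000 = $642,200
Northam CSD: $642,200 × 0.02295 = $14,738.49
Elkhorn County: $642,200 × 0.01096 = $7,038.512
Total = $21,777.002

$21,777.00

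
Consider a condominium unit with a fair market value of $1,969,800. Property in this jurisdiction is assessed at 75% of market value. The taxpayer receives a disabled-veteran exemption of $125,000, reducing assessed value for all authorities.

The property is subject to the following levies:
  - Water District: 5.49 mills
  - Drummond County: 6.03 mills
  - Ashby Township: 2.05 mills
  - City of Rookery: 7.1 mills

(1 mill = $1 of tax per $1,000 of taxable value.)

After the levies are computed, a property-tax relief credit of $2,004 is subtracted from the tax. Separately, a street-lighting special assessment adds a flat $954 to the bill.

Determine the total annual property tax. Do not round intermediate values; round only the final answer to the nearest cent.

$26,903.07

Assessed value = $1,969,800 × 0.75 = $1,477,350
Taxable value = $1,477,350 − $125,000 = $1,352,350
Water District: $1,352,350 × 0.00549 = $7,424.4015
Drummond County: $1,352,350 × 0.00603 = $8,154.6705
Ashby Township: $1,352,350 × 0.00205 = $2,772.3175
City of Rookery: $1,352,350 × 0.0071 = $9,601.685
Levies subtotal = $27,953.0745
After credit = $27,953.0745 − $2,004 = $25,949.0745
Total = $25,949.0745 + $954 = $26,903.0745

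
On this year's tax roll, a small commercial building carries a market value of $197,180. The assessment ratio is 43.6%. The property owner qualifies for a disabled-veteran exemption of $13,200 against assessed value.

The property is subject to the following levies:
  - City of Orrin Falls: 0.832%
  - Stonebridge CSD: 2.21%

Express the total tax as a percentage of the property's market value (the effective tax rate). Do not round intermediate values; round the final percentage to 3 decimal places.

1.123%

Assessed value = $197,180 × 0.436 = $85,970.48
Taxable value = $85,970.48 − $13,200 = $72,770.48
City of Orrin Falls: $72,770.48 × 0.00832 = $605.4503936
Stonebridge CSD: $72,770.48 × 0.0221 = $1,608.227608
Total tax = $2,213.6780016
Effective rate = $2,213.6780016 ÷ $197,180 = 1.123% of market value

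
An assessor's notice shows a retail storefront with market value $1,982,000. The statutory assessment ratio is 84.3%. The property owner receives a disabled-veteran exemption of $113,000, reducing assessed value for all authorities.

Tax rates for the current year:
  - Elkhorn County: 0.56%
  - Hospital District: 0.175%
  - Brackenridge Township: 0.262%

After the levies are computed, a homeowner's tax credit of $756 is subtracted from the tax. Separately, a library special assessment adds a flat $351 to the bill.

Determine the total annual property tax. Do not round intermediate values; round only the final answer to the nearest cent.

Assessed value = $1,982,000 × 0.843 = $1,670,826
Taxable value = $1,670,826 − $113,000 = $1,557,826
Elkhorn County: $1,557,826 × 0.0056 = $8,723.8256
Hospital District: $1,557,826 × 0.00175 = $2,726.1955
Brackenridge Township: $1,557,826 × 0.00262 = $4,081.50412
Levies subtotal = $15,531.52522
After credit = $15,531.52522 − $756 = $14,775.52522
Total = $14,775.52522 + $351 = $15,126.52522

$15,126.53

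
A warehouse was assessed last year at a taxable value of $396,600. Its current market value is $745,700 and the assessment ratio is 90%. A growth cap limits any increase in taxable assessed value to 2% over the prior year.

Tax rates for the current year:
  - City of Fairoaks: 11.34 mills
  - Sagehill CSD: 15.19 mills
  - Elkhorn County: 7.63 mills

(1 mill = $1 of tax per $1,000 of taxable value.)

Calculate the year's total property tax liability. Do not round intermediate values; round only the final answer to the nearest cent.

$13,818.81

Uncapped assessed value = $745,700 × 0.9 = $671,130
Cap limit = $396,600 × 1.02 = $404,532
Taxable assessed value = min($671,130, $404,532) = $404,532 (cap binds)
City of Fairoaks: $404,532 × 0.01134 = $4,587.39288
Sagehill CSD: $404,532 × 0.01519 = $6,144.84108
Elkhorn County: $404,532 × 0.00763 = $3,086.57916
Total = $13,818.81312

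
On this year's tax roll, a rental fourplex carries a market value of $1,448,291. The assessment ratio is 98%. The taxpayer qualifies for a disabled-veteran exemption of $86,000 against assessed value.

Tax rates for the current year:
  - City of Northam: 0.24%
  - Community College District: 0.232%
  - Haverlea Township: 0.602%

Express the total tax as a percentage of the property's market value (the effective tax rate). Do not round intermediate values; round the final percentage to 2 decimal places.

0.99%

Assessed value = $1,448,291 × 0.98 = $1,419,325.18
Taxable value = $1,419,325.18 − $86,000 = $1,333,325.18
City of Northam: $1,333,325.18 × 0.0024 = $3,199.980432
Community College District: $1,333,325.18 × 0.00232 = $3,093.3144176
Haverlea Township: $1,333,325.18 × 0.00602 = $8,026.6175836
Total tax = $14,319.9124332
Effective rate = $14,319.9124332 ÷ $1,448,291 = 0.99% of market value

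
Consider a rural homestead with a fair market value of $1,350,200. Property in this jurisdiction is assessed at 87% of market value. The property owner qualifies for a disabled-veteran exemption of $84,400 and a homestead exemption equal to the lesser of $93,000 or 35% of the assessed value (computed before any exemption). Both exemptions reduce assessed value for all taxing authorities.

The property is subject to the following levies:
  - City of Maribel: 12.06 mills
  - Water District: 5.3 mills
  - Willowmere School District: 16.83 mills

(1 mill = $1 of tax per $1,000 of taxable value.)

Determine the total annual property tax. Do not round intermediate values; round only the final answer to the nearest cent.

Assessed value = $1,350,200 × 0.87 = $1,174,674
Homestead exemption = min($93,000, 35% × $1,174,674) = min($93,000, $411,135.9) = $93,000 (dollar cap binds)
Taxable value = $1,174,674 − $84,400 − $93,000 = $997,274
City of Maribel: $997,274 × 0.01206 = $12,027.12444
Water District: $997,274 × 0.0053 = $5,285.5522
Willowmere School District: $997,274 × 0.01683 = $16,784.12142
Total = $34,096.79806

$34,096.80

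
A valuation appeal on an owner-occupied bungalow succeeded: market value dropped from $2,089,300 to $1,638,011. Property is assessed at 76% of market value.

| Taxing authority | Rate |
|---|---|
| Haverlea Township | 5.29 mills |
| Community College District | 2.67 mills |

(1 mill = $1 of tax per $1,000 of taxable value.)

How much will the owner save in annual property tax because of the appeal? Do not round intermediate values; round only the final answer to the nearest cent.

$2,730.12

Old assessed value = $2,089,300 × 0.76 = $1,587,868
New assessed value = $1,638,011 × 0.76 = $1,244,888.36
Combined rate = 0.00529 + 0.00267 = 0.00796
Old tax = $1,587,868 × 0.00796 = $12,639.42928
New tax = $1,244,888.36 × 0.00796 = $9,909.3113456
Reduction = $12,639.42928 − $9,909.3113456 = $2,730.1179344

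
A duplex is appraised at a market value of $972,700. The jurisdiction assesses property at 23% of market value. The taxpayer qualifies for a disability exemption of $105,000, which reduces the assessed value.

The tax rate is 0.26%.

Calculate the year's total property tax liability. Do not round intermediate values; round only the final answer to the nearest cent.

$308.67

Assessed value = $972,700 × 0.23 = $223,721
Taxable value = $223,721 − $105,000 = $118,721
Tax = $118,721 × 0.0026 = $308.6746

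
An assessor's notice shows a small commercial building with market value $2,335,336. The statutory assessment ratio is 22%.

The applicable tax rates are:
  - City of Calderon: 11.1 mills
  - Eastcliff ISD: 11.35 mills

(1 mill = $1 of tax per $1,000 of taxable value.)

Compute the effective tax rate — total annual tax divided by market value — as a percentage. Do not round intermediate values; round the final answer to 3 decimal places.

0.494%

Assessed value = $2,335,336 × 0.22 = $513,773.92
City of Calderon: $513,773.92 × 0.0111 = $5,702.890512
Eastcliff ISD: $513,773.92 × 0.01135 = $5,831.333992
Total tax = $11,534.224504
Effective rate = $11,534.224504 ÷ $2,335,336 = 0.494% of market value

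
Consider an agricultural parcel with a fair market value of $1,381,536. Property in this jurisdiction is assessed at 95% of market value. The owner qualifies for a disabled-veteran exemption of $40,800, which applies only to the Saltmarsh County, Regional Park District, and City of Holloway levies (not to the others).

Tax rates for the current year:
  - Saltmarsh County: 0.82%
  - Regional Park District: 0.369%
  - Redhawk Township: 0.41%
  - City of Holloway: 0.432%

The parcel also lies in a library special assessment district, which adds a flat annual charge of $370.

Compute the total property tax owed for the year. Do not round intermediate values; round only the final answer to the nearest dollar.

$26,365

Assessed value = $1,381,536 × 0.95 = $1,312,459.2
Saltmarsh County: ($1,312,459.2 − $40,800) × 0.0082 = $1,271,659.2 × 0.0082 = $10,427.60544
Regional Park District: ($1,312,459.2 − $40,800) × 0.00369 = $1,271,659.2 × 0.00369 = $4,692.422448
Redhawk Township: $1,312,459.2 × 0.0041 = $5,381.08272
City of Holloway: ($1,312,459.2 − $40,800) × 0.00432 = $1,271,659.2 × 0.00432 = $5,493.567744
Levies subtotal = $25,994.678352
Total = $25,994.678352 + $370 = $26,364.678352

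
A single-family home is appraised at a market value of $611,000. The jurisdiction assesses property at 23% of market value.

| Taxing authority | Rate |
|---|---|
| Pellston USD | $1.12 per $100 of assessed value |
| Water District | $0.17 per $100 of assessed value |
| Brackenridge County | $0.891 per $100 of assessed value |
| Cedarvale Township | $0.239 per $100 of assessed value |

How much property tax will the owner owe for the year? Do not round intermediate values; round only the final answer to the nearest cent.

Assessed value = $611,000 × 0.23 = $140,530
Pellston USD: $140,530 × 0.0112 = $1,573.936
Water District: $140,530 × 0.0017 = $238.901
Brackenridge County: $140,530 × 0.00891 = $1,252.1223
Cedarvale Township: $140,530 × 0.00239 = $335.8667
Total = $1,573.936 + $238.901 + $1,252.1223 + $335.8667 = $3,400.826

$3,400.83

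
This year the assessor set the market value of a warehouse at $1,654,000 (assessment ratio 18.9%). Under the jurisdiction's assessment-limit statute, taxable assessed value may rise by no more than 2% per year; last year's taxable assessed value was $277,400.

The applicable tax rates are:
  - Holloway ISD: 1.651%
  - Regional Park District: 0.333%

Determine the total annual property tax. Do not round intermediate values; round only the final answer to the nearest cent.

Uncapped assessed value = $1,654,000 × 0.189 = $312,606
Cap limit = $277,400 × 1.02 = $282,948
Taxable assessed value = min($312,606, $282,948) = $282,948 (cap binds)
Holloway ISD: $282,948 × 0.01651 = $4,671.47148
Regional Park District: $282,948 × 0.00333 = $942.21684
Total = $5,613.68832

$5,613.69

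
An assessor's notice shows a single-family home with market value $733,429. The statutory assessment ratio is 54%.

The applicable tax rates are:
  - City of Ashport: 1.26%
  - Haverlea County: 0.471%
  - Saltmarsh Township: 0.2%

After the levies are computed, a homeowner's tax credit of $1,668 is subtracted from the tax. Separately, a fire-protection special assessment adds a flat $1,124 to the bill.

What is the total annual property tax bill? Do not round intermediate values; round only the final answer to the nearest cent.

Assessed value = $733,429 × 0.54 = $396,051.66
City of Ashport: $396,051.66 × 0.0126 = $4,990.250916
Haverlea County: $396,051.66 × 0.00471 = $1,865.4033186
Saltmarsh Township: $396,051.66 × 0.002 = $792.10332
Levies subtotal = $7,647.7575546
After credit = $7,647.7575546 − $1,668 = $5,979.7575546
Total = $5,979.7575546 + $1,124 = $7,103.7575546

$7,103.76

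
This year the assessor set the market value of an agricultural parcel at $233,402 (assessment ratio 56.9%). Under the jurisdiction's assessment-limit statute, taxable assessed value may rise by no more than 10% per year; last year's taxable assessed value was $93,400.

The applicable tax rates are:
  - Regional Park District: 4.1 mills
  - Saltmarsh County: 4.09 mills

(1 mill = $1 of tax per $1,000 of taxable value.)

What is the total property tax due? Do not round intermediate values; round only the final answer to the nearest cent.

Uncapped assessed value = $233,402 × 0.569 = $132,805.738
Cap limit = $93,400 × 1.1 = $102,740
Taxable assessed value = min($132,805.738, $102,740) = $102,740 (cap binds)
Regional Park District: $102,740 × 0.0041 = $421.234
Saltmarsh County: $102,740 × 0.00409 = $420.2066
Total = $841.4406

$841.44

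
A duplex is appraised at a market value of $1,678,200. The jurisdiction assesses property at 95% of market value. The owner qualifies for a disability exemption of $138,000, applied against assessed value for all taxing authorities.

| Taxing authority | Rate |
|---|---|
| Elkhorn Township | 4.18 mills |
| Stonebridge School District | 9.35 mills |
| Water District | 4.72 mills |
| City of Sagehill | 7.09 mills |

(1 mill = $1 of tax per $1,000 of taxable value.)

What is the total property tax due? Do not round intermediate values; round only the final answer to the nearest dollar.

$36,902

Assessed value = $1,678,200 × 0.95 = $1,594,290
Taxable value = $1,594,290 − $138,000 = $1,456,290
Elkhorn Township: $1,456,290 × 0.00418 = $6,087.2922
Stonebridge School District: $1,456,290 × 0.00935 = $13,616.3115
Water District: $1,456,290 × 0.00472 = $6,873.6888
City of Sagehill: $1,456,290 × 0.00709 = $10,325.0961
Total = $6,087.2922 + $13,616.3115 + $6,873.6888 + $10,325.0961 = $36,902.3886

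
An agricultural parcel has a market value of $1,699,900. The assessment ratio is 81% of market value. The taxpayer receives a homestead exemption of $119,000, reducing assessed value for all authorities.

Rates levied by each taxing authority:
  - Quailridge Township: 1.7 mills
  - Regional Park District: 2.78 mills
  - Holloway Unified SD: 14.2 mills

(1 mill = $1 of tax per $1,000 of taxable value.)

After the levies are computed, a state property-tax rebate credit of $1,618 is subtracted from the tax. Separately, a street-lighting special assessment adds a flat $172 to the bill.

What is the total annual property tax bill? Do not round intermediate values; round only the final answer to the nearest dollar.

Assessed value = $1,699,900 × 0.81 = $1,376,919
Taxable value = $1,376,919 − $119,000 = $1,257,919
Quailridge Township: $1,257,919 × 0.0017 = $2,138.4623
Regional Park District: $1,257,919 × 0.00278 = $3,497.01482
Holloway Unified SD: $1,257,919 × 0.0142 = $17,862.4498
Levies subtotal = $23,497.92692
After credit = $23,497.92692 − $1,618 = $21,879.92692
Total = $21,879.92692 + $172 = $22,051.92692

$22,052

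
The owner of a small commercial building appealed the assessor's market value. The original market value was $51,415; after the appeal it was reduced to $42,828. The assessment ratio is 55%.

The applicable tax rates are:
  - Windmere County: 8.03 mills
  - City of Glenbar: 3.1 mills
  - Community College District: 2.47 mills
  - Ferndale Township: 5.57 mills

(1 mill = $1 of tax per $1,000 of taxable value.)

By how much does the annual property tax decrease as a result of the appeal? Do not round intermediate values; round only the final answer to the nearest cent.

Old assessed value = $51,415 × 0.55 = $28,278.25
New assessed value = $42,828 × 0.55 = $23,555.4
Combined rate = 0.00803 + 0.0031 + 0.00247 + 0.00557 = 0.01917
Old tax = $28,278.25 × 0.01917 = $542.0940525
New tax = $23,555.4 × 0.01917 = $451.557018
Reduction = $542.0940525 − $451.557018 = $90.5370345

$90.54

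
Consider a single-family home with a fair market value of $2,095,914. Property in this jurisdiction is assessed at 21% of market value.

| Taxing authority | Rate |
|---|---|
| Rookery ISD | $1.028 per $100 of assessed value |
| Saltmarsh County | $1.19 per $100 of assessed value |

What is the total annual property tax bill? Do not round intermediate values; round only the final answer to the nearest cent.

Assessed value = $2,095,914 × 0.21 = $440,141.94
Rookery ISD: $440,141.94 × 0.01028 = $4,524.6591432
Saltmarsh County: $440,141.94 × 0.0119 = $5,237.689086
Total = $4,524.6591432 + $5,237.689086 = $9,762.3482292

$9,762.35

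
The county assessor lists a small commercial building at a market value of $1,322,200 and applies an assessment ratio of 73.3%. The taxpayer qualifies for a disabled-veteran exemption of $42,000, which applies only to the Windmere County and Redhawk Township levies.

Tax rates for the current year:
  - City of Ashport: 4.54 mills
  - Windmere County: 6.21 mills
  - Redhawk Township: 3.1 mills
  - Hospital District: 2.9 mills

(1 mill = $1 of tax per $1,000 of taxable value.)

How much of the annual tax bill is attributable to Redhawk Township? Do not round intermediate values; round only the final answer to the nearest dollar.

$2,874

Assessed value = $1,322,200 × 0.733 = $969,172.6
Redhawk Township taxable value = $969,172.6 − $42,000 = $927,172.6
Redhawk Township levy = $927,172.6 × 0.0031 = $2,874.23506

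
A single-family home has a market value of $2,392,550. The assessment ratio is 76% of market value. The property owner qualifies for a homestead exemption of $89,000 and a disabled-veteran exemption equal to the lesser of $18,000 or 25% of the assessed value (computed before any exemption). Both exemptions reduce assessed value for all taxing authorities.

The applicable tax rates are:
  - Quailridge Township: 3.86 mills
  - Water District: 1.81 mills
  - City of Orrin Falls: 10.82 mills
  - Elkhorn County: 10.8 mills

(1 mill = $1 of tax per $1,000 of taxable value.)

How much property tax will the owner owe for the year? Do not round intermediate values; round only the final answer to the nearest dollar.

Assessed value = $2,392,550 × 0.76 = $1,818,338
Disabled-veteran exemption = min($18,000, 25% × $1,818,338) = min($18,000, $454,584.5) = $18,000 (dollar cap binds)
Taxable value = $1,818,338 − $89,000 − $18,000 = $1,711,338
Quailridge Township: $1,711,338 × 0.00386 = $6,605.76468
Water District: $1,711,338 × 0.00181 = $3,097.52178
City of Orrin Falls: $1,711,338 × 0.01082 = $18,516.67716
Elkhorn County: $1,711,338 × 0.0108 = $18,482.4504
Total = $46,702.41402

$46,702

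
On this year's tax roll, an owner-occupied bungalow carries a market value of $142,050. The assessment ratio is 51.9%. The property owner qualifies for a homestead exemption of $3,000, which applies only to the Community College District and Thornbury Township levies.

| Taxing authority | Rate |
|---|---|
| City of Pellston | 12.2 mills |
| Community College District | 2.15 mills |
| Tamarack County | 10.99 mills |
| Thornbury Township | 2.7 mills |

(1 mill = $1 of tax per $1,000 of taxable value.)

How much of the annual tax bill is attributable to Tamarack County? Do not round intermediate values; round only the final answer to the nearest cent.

Assessed value = $142,050 × 0.519 = $73,723.95
Tamarack County taxable value = $73,723.95 (exemption does not apply)
Tamarack County levy = $73,723.95 × 0.01099 = $810.2262105

$810.23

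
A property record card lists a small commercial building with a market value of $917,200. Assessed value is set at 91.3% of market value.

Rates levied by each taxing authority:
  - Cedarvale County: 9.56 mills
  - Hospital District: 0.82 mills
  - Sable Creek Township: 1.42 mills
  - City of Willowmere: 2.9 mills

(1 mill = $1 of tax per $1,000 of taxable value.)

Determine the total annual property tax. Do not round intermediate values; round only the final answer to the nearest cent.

$12,309.83

Assessed value = $917,200 × 0.913 = $837,403.6
Cedarvale County: $837,403.6 × 0.00956 = $8,005.578416
Hospital District: $837,403.6 × 0.00082 = $686.670952
Sable Creek Township: $837,403.6 × 0.00142 = $1,189.113112
City of Willowmere: $837,403.6 × 0.0029 = $2,428.47044
Total = $8,005.578416 + $686.670952 + $1,189.113112 + $2,428.47044 = $12,309.83292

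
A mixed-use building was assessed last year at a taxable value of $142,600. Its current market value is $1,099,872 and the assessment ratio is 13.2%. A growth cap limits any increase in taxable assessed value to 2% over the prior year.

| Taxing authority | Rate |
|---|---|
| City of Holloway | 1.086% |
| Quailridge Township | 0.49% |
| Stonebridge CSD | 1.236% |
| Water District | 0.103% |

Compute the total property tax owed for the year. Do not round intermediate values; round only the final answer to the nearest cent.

$4,232.09

Uncapped assessed value = $1,099,872 × 0.132 = $145,183.104
Cap limit = $142,600 × 1.02 = $145,452
Taxable assessed value = min($145,183.104, $145,452) = $145,183.104 (cap does not bind)
City of Holloway: $145,183.104 × 0.01086 = $1,576.68850944
Quailridge Township: $145,183.104 × 0.0049 = $711.3972096
Stonebridge CSD: $145,183.104 × 0.01236 = $1,794.46316544
Water District: $145,183.104 × 0.00103 = $149.53859712
Total = $4,232.0874816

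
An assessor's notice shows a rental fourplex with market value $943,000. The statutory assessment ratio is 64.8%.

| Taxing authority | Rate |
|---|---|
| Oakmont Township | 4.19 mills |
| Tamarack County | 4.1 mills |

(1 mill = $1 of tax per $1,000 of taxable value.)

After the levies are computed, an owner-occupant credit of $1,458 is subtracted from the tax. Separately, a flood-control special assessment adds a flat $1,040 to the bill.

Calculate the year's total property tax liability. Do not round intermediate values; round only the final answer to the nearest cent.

Assessed value = $943,000 × 0.648 = $611,064
Oakmont Township: $611,064 × 0.00419 = $2,560.35816
Tamarack County: $611,064 × 0.0041 = $2,505.3624
Levies subtotal = $5,065.72056
After credit = $5,065.72056 − $1,458 = $3,607.72056
Total = $3,607.72056 + $1,040 = $4,647.72056

$4,647.72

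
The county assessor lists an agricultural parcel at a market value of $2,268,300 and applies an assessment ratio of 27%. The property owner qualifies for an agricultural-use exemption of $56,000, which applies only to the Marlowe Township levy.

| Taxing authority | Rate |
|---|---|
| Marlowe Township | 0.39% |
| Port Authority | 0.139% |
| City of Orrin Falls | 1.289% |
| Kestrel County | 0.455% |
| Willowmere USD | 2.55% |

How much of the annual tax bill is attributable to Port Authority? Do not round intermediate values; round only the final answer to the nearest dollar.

$851

Assessed value = $2,268,300 × 0.27 = $612,441
Port Authority taxable value = $612,441 (exemption does not apply)
Port Authority levy = $612,441 × 0.00139 = $851.29299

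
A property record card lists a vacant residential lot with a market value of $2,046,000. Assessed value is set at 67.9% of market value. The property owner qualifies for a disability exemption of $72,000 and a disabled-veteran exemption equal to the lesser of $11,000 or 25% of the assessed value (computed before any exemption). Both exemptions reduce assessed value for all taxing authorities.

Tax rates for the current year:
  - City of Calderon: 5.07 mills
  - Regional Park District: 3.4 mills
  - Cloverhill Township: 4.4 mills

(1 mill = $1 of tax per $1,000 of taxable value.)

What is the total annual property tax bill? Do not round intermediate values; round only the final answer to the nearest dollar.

$16,811

Assessed value = $2,046,000 × 0.679 = $1,389,234
Disabled-veteran exemption = min($11,000, 25% × $1,389,234) = min($11,000, $347,308.5) = $11,000 (dollar cap binds)
Taxable value = $1,389,234 − $72,000 − $11,000 = $1,306,234
City of Calderon: $1,306,234 × 0.00507 = $6,622.60638
Regional Park District: $1,306,234 × 0.0034 = $4,441.1956
Cloverhill Township: $1,306,234 × 0.0044 = $5,747.4296
Total = $16,811.23158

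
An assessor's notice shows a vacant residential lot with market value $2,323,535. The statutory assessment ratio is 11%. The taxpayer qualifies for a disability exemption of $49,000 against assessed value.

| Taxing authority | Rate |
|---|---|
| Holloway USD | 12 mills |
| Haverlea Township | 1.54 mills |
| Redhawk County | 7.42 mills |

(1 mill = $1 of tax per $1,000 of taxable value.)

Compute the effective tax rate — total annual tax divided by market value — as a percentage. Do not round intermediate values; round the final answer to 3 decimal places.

Assessed value = $2,323,535 × 0.11 = $255,588.85
Taxable value = $255,588.85 − $49,000 = $206,588.85
Holloway USD: $206,588.85 × 0.012 = $2,479.0662
Haverlea Township: $206,588.85 × 0.00154 = $318.146829
Redhawk County: $206,588.85 × 0.00742 = $1,532.889267
Total tax = $4,330.102296
Effective rate = $4,330.102296 ÷ $2,323,535 = 0.186% of market value

0.186%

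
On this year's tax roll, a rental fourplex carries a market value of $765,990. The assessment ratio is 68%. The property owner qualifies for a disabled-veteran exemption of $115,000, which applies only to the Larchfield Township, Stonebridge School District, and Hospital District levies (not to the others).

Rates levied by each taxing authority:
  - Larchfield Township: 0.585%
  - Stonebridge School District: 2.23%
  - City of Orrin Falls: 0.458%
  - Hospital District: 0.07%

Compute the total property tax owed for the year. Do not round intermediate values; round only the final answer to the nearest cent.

Assessed value = $765,990 × 0.68 = $520,873.2
Larchfield Township: ($520,873.2 − $115,000) × 0.00585 = $405,873.2 × 0.00585 = $2,374.35822
Stonebridge School District: ($520,873.2 − $115,000) × 0.0223 = $405,873.2 × 0.0223 = $9,050.97236
City of Orrin Falls: $520,873.2 × 0.00458 = $2,385.599256
Hospital District: ($520,873.2 − $115,000) × 0.0007 = $405,873.2 × 0.0007 = $284.11124
Total = $14,095.041076

$14,095.04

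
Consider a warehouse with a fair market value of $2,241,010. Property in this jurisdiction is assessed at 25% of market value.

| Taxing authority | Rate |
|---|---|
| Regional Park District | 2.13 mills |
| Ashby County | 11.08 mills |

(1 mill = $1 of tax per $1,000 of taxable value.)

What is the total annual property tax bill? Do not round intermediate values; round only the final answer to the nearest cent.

$7,400.94

Assessed value = $2,241,010 × 0.25 = $560,252.5
Regional Park District: $560,252.5 × 0.00213 = $1,193.337825
Ashby County: $560,252.5 × 0.01108 = $6,207.5977
Total = $1,193.337825 + $6,207.5977 = $7,400.935525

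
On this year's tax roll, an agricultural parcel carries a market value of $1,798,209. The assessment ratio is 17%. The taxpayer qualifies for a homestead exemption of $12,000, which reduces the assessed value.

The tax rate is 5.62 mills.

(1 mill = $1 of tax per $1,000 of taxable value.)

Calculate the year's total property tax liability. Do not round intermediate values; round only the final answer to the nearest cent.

Assessed value = $1,798,209 × 0.17 = $305,695.53
Taxable value = $305,695.53 − $12,000 = $293,695.53
Tax = $293,695.53 × 0.00562 = $1,650.5688786

$1,650.57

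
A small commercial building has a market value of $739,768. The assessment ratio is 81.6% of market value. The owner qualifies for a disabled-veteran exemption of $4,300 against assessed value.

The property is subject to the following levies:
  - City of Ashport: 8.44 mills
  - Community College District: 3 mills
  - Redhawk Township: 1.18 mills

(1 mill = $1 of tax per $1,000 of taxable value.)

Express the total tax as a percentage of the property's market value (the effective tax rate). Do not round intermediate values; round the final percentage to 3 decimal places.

Assessed value = $739,768 × 0.816 = $603,650.688
Taxable value = $603,650.688 − $4,300 = $599,350.688
City of Ashport: $599,350.688 × 0.00844 = $5,058.51980672
Community College District: $599,350.688 × 0.003 = $1,798.052064
Redhawk Township: $599,350.688 × 0.00118 = $707.23381184
Total tax = $7,563.80568256
Effective rate = $7,563.80568256 ÷ $739,768 = 1.022% of market value

1.022%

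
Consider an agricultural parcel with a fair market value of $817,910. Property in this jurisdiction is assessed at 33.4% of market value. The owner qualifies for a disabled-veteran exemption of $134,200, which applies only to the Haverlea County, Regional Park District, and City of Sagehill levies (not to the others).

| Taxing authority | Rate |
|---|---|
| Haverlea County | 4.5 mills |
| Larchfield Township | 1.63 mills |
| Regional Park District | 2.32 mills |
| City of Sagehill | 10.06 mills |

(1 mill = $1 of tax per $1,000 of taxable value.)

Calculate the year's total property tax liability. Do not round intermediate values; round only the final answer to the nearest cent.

$2,791.30

Assessed value = $817,910 × 0.334 = $273,181.94
Haverlea County: ($273,181.94 − $134,200) × 0.0045 = $138,981.94 × 0.0045 = $625.41873
Larchfield Township: $273,181.94 × 0.00163 = $445.2865622
Regional Park District: ($273,181.94 − $134,200) × 0.00232 = $138,981.94 × 0.00232 = $322.4381008
City of Sagehill: ($273,181.94 − $134,200) × 0.01006 = $138,981.94 × 0.01006 = $1,398.1583164
Total = $2,791.3017094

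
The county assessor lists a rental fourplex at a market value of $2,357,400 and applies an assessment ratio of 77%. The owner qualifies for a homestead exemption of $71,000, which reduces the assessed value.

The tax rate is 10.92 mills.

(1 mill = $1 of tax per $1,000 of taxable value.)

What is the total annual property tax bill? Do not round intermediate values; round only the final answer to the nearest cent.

Assessed value = $2,357,400 × 0.77 = $1,815,198
Taxable value = $1,815,198 − $71,000 = $1,744,198
Tax = $1,744,198 × 0.01092 = $19,046.64216

$19,046.64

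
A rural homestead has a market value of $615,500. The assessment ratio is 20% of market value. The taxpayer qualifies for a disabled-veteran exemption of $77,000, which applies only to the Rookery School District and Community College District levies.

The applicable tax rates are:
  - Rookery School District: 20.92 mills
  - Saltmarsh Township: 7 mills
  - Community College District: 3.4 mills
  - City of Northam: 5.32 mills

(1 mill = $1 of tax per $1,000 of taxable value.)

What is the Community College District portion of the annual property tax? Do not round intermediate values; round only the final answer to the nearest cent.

$156.74

Assessed value = $615,500 × 0.2 = $123,100
Community College District taxable value = $123,100 − $77,000 = $46,100
Community College District levy = $46,100 × 0.0034 = $156.74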